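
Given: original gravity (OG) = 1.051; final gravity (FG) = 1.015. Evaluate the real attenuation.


AA = (OG−FG)/(OG−1)·100;  RA = AA·0.8192
AA = (1.051 − 1.015)/(1.051 − 1)·100 = 70.5882
RA = 70.5882·0.8192

57.8259 %


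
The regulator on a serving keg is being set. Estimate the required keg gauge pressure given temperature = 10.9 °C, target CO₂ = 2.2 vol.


psi = vols/(0.01821 + 0.09011·e^(−0.04·T)) − 14.695
psi = 2.2/(0.01821 + 0.09011·e^(−0.04·10.9)) − 14.695

14.0719 psi


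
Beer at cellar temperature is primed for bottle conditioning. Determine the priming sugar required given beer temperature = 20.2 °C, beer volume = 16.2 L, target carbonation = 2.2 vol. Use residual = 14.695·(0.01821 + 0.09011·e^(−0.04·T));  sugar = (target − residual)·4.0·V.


residual = 14.695·(0.01821 + 0.09011·e^(−0.04·20.2)) = 0.8578
sugar = (2.2 − 0.8578)·4.0·16.2

86.9719 g


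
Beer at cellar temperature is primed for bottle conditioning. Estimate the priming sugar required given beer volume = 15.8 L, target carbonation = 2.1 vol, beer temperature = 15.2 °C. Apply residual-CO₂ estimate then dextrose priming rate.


residual = 14.695·(0.01821 + 0.09011·e^(−0.04·T));  sugar = (target − residual)·4.0·V
residual = 14.695·(0.01821 + 0.09011·e^(−0.04·15.2)) = 0.9885
sugar = (2.1 − 0.9885)·4.0·15.8

70.2453 g


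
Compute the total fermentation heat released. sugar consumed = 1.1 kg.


Q = m_sugar · 590 kJ/kg
Q = 1.1 · 590

649.0000 kJ


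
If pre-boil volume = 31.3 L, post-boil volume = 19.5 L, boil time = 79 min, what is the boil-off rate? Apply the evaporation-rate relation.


rate = (V_pre − V_post) / (t_min/60)
rate = (31.3 − 19.5) / (79/60)

8.9620 L/hr


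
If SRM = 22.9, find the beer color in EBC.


EBC = SRM · 1.97
EBC = 22.9 · 1.97

45.1130 EBC


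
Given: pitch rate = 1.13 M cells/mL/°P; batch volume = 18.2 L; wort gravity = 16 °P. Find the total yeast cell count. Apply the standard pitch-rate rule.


cells (billions) = rate · V_L · °P
cells = 1.13 · 18.2 · 16

329.0560 billion cells


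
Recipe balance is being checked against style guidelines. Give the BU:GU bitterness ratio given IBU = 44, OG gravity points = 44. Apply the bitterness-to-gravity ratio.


BU:GU = IBU / OG_points
BU:GU = 44 / 44

1.0000


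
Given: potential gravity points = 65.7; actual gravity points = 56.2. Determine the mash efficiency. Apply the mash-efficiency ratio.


efficiency = actual / potential × 100
efficiency = 56.2 / 65.7 × 100

85.5403 %


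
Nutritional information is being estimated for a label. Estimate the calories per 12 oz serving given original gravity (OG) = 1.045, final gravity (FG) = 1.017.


ABW = (OG−FG)·131.25·0.79/FG;  °P = 259 − 259/SG (for OG→OE and FG→AE);  RE = 0.1808·OE + 0.8192·AE;  Cal = (6.9·ABW + 4·(RE−0.1))·FG·3.55
ABW = (1.045 − 1.017)·131.25·0.79/1.017 = 2.8547
OE = 259 − 259/1.045 = 11.1531 °P
AE = 259 − 259/1.017 = 4.3294 °P
RE = 0.1808·11.1531 + 0.8192·4.3294 = 5.5631 °P
Cal = (6.9·2.8547 + 4·(5.5631−0.1))·1.017·3.55

150.0103 kcal


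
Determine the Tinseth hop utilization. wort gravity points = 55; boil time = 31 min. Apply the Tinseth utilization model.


U = 1.65·0.000125^(GP/1000) · (1 − e^(−0.04·t))/4.15
bigness = 1.65·0.000125^(55/1000) = 1.0065
boil_factor = (1 − e^(−0.04·31))/4.15 = 0.1712
U = 1.0065 · 0.1712

0.1723


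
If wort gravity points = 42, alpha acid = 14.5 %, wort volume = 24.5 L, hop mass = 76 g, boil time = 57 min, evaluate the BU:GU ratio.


U = 1.65·0.000125^(GP/1000)·(1−e^(−0.04t))/4.15;  IBU = (α/100)·m·U·1000/V;  BU:GU = IBU/GP
U = 1.65·0.000125^(42/1000)·(1−e^(−0.04·57))/4.15 = 0.2447
IBU = (14.5/100)·76·0.2447·1000/24.5 = 110.0678
BU:GU = 110.0678/42

2.6207


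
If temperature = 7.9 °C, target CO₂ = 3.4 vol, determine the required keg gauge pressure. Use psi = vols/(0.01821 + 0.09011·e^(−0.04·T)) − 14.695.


psi = 3.4/(0.01821 + 0.09011·e^(−0.04·7.9)) − 14.695

25.8268 psi


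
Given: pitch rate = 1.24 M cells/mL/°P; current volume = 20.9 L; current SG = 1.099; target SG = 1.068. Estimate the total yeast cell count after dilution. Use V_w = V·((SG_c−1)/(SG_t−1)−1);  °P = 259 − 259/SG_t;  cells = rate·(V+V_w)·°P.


V_w = 20.9·((1.099−1)/(1.068−1)−1) = 9.5279
V_final = 20.9 + 9.5279 = 30.4279
°P = 259 − 259/1.068 = 16.4906
cells = 1.24·30.4279·16.4906

622.2024 billion cells


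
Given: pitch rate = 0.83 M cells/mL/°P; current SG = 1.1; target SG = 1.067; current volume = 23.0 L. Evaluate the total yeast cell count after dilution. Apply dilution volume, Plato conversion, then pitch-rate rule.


V_w = V·((SG_c−1)/(SG_t−1)−1);  °P = 259 − 259/SG_t;  cells = rate·(V+V_w)·°P
V_w = 23.0·((1.1−1)/(1.067−1)−1) = 11.3284
V_final = 23.0 + 11.3284 = 34.3284
°P = 259 − 259/1.067 = 16.2634
cells = 0.83·34.3284·16.2634

463.3843 billion cells


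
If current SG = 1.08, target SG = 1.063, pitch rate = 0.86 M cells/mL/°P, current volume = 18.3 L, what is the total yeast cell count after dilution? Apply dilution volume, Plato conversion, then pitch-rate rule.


V_w = V·((SG_c−1)/(SG_t−1)−1);  °P = 259 − 259/SG_t;  cells = rate·(V+V_w)·°P
V_w = 18.3·((1.08−1)/(1.063−1)−1) = 4.9381
V_final = 18.3 + 4.9381 = 23.2381
°P = 259 − 259/1.063 = 15.3500
cells = 0.86·23.2381·15.3500

306.7652 billion cells


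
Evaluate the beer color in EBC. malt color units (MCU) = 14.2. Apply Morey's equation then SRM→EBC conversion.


SRM = 1.4922·MCU^0.6859;  EBC = SRM·1.97
SRM = 1.4922·14.2^0.6859 = 9.2083
EBC = 9.2083·1.97

18.1404 EBC


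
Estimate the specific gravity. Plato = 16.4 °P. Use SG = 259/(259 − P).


SG = 259/(259 − 16.4)

1.0676


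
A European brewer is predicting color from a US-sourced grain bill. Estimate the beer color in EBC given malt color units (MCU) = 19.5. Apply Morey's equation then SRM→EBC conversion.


SRM = 1.4922·MCU^0.6859;  EBC = SRM·1.97
SRM = 1.4922·19.5^0.6859 = 11.4462
EBC = 11.4462·1.97

22.5490 EBC


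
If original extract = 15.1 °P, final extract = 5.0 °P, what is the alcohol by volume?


SG = 259/(259 − P);  ABV = (OG − FG)·131.25
OG = 259/(259 − 15.1) = 1.0619
FG = 259/(259 − 5.0) = 1.0197
ABV = (1.0619 − 1.0197)·131.25

5.5421 % ABV


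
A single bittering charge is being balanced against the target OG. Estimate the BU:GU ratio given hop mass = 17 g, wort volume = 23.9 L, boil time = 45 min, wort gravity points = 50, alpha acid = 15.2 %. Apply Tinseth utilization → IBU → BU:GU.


U = 1.65·0.000125^(GP/1000)·(1−e^(−0.04t))/4.15;  IBU = (α/100)·m·U·1000/V;  BU:GU = IBU/GP
U = 1.65·0.000125^(50/1000)·(1−e^(−0.04·45))/4.15 = 0.2117
IBU = (15.2/100)·17·0.2117·1000/23.9 = 22.8932
BU:GU = 22.8932/50

0.4579


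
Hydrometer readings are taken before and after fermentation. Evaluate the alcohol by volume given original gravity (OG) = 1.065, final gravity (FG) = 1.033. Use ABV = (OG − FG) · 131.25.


ABV = (1.065 − 1.033) · 131.25

4.2000 % ABV


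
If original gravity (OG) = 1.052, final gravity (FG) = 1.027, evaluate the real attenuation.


AA = (OG−FG)/(OG−1)·100;  RA = AA·0.8192
AA = (1.052 − 1.027)/(1.052 − 1)·100 = 48.0769
RA = 48.0769·0.8192

39.3846 %


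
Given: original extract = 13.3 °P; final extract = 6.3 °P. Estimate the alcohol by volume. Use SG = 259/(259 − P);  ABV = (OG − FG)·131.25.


OG = 259/(259 − 13.3) = 1.0541
FG = 259/(259 − 6.3) = 1.0249
ABV = (1.0541 − 1.0249)·131.25

3.8325 % ABV


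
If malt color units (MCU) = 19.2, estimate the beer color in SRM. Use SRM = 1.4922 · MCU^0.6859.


SRM = 1.4922 · 19.2^0.6859

11.3251 SRM


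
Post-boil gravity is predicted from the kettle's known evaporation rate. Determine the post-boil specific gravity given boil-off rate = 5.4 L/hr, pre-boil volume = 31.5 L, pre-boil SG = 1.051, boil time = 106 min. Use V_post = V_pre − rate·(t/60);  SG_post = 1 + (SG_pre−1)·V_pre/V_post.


V_post = 31.5 − 5.4·(106/60) = 21.9600
SG_post = 1 + (1.051 − 1)·31.5/21.9600

1.0732


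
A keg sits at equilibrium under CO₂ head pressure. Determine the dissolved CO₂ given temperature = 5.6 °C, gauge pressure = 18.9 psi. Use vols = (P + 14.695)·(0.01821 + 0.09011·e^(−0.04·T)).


vols = (18.9 + 14.695)·(0.01821 + 0.09011·e^(−0.04·5.6))

3.0315 volumes


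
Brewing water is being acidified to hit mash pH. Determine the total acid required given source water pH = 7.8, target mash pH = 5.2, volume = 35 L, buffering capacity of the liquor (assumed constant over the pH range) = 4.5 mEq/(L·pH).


acid = buffering capacity · (pH_source − pH_target) · V
acid = 4.5 · (7.8 − 5.2) · 35

409.5000 mEq


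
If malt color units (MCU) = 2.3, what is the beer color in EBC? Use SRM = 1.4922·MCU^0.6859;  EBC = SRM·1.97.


SRM = 1.4922·2.3^0.6859 = 2.6420
EBC = 2.6420·1.97

5.2048 EBC


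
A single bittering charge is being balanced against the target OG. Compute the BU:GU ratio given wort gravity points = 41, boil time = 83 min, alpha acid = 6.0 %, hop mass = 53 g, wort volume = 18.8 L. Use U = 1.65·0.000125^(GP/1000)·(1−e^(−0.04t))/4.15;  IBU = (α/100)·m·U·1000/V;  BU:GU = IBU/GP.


U = 1.65·0.000125^(41/1000)·(1−e^(−0.04·83))/4.15 = 0.2651
IBU = (6.0/100)·53·0.2651·1000/18.8 = 44.8422
BU:GU = 44.8422/41

1.0937


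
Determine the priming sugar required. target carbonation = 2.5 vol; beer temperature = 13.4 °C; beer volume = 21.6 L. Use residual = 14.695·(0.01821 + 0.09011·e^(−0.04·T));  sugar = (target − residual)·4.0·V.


residual = 14.695·(0.01821 + 0.09011·e^(−0.04·13.4)) = 1.0423
sugar = (2.5 − 1.0423)·4.0·21.6

125.9414 g


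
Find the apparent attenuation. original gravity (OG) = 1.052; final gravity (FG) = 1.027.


AA = (OG − FG)/(OG − 1) · 100
AA = (1.052 − 1.027)/(1.052 − 1) · 100

48.0769 %


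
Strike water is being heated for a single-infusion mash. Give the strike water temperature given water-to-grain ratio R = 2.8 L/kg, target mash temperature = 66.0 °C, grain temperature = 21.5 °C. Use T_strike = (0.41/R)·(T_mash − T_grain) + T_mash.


T_strike = (0.41/2.8)·(66.0 − 21.5) + 66.0

72.5161 °C


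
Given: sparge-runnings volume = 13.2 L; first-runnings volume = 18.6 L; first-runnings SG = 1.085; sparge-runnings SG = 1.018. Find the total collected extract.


total = Σ (SG_i − 1)·1000·V_i
first = (1.085 − 1)·1000·18.6 = 1581.0000
sparge = (1.018 − 1)·1000·13.2 = 237.6000
total = 1581.0000 + 237.6000

1818.6000 gravity·L


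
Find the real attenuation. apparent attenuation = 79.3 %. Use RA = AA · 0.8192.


RA = 79.3 · 0.8192

64.9626 %


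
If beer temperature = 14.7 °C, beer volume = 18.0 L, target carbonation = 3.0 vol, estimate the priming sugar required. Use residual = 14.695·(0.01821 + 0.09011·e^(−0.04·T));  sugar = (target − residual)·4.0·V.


residual = 14.695·(0.01821 + 0.09011·e^(−0.04·14.7)) = 1.0031
sugar = (3.0 − 1.0031)·4.0·18.0

143.7777 g


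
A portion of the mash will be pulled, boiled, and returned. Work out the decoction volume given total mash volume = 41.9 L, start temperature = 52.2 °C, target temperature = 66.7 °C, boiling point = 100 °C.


V_dec = V_total·(T_target − T_start)/(T_boil − T_start)
V_dec = 41.9·(66.7 − 52.2)/(100 − 52.2)

12.7103 L


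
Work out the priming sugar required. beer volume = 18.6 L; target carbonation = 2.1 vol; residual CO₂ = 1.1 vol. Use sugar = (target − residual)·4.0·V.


sugar = (2.1 − 1.1)·4.0·18.6

74.4000 g


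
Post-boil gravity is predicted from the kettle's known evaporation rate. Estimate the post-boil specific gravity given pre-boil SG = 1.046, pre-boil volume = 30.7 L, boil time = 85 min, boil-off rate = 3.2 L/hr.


V_post = V_pre − rate·(t/60);  SG_post = 1 + (SG_pre−1)·V_pre/V_post
V_post = 30.7 − 3.2·(85/60) = 26.1667
SG_post = 1 + (1.046 − 1)·30.7/26.1667

1.0540


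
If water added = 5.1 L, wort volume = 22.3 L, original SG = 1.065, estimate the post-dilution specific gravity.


SG_new = 1 + (SG_old − 1)·V_old/(V_old + V_water)
pts = (1.065 − 1)·1000·22.3/(22.3 + 5.1) = 52.9015
SG_new = 1 + 52.9015/1000

1.0529


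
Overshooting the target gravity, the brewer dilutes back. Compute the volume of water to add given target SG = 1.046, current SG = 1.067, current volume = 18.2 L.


V_water = V·((SG_curr − 1)/(SG_target − 1) − 1)
V_water = 18.2·((1.067 − 1)/(1.046 − 1) − 1)

8.3087 L


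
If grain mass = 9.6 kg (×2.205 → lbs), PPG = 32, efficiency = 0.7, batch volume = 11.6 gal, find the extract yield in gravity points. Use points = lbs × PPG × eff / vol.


lbs = 9.6 × 2.205 = 21.1680
points = 21.1680 × 32 × 0.7 / 11.6

40.8761 points


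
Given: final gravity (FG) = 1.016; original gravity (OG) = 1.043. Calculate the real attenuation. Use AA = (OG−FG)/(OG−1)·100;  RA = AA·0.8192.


AA = (1.043 − 1.016)/(1.043 − 1)·100 = 62.7907
RA = 62.7907·0.8192

51.4381 %


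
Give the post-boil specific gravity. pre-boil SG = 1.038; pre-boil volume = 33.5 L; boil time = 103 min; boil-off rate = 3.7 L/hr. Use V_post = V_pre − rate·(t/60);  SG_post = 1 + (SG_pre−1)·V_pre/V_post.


V_post = 33.5 − 3.7·(103/60) = 27.1483
SG_post = 1 + (1.038 − 1)·33.5/27.1483

1.0469


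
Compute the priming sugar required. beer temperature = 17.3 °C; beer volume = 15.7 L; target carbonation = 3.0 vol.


residual = 14.695·(0.01821 + 0.09011·e^(−0.04·T));  sugar = (target − residual)·4.0·V
residual = 14.695·(0.01821 + 0.09011·e^(−0.04·17.3)) = 0.9304
sugar = (3.0 − 0.9304)·4.0·15.7

129.9684 g


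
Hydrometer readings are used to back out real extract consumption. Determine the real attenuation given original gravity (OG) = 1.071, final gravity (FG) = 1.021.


AA = (OG−FG)/(OG−1)·100;  RA = AA·0.8192
AA = (1.071 − 1.021)/(1.071 − 1)·100 = 70.4225
RA = 70.4225·0.8192

57.6901 %


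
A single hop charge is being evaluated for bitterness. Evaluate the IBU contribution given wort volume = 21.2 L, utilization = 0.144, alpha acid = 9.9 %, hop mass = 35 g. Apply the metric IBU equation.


IBU = (α/100)·mass·U·1000 / V
IBU = (9.9/100)·35·0.144·1000 / 21.2

23.5358 IBU


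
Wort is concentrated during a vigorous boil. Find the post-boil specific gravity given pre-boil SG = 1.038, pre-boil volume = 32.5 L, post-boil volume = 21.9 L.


SG_post = 1 + (SG_pre − 1)·V_pre/V_post
pts_pre = (1.038 − 1)·1000 = 38.0000
pts_post = 38.0000·32.5/21.9 = 56.3927
SG_post = 1 + 56.3927/1000

1.0564


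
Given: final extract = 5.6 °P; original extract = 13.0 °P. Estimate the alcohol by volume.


SG = 259/(259 − P);  ABV = (OG − FG)·131.25
OG = 259/(259 − 13.0) = 1.0528
FG = 259/(259 − 5.6) = 1.0221
ABV = (1.0528 − 1.0221)·131.25

4.0354 % ABV


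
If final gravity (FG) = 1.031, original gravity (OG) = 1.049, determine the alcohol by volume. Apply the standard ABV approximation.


ABV = (OG − FG) · 131.25
ABV = (1.049 − 1.031) · 131.25

2.3625 % ABV


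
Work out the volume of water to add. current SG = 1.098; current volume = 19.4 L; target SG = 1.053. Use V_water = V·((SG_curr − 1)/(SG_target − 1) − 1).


V_water = 19.4·((1.098 − 1)/(1.053 − 1) − 1)

16.4717 L


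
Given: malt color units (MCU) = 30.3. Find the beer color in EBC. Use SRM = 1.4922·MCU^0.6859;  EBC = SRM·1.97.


SRM = 1.4922·30.3^0.6859 = 15.4863
EBC = 15.4863·1.97

30.5081 EBC


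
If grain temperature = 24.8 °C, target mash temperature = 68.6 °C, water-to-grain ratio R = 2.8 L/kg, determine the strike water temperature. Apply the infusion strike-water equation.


T_strike = (0.41/R)·(T_mash − T_grain) + T_mash
T_strike = (0.41/2.8)·(68.6 − 24.8) + 68.6

75.0136 °C


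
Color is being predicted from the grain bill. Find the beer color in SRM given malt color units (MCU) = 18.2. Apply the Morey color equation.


SRM = 1.4922 · MCU^0.6859
SRM = 1.4922 · 18.2^0.6859

10.9172 SRM


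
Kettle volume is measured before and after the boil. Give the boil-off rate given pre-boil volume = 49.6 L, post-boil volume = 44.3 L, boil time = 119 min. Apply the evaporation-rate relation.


rate = (V_pre − V_post) / (t_min/60)
rate = (49.6 − 44.3) / (119/60)

2.6723 L/hr


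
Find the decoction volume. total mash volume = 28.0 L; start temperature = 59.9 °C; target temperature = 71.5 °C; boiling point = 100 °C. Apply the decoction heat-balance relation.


V_dec = V_total·(T_target − T_start)/(T_boil − T_start)
V_dec = 28.0·(71.5 − 59.9)/(100 − 59.9)

8.0998 L


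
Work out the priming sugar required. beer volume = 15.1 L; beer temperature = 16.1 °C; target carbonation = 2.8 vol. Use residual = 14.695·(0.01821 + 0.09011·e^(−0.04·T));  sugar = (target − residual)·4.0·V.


residual = 14.695·(0.01821 + 0.09011·e^(−0.04·16.1)) = 0.9630
sugar = (2.8 − 0.9630)·4.0·15.1

110.9529 g


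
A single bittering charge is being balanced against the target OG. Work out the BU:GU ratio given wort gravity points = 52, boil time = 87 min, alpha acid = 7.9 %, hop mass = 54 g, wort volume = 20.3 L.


U = 1.65·0.000125^(GP/1000)·(1−e^(−0.04t))/4.15;  IBU = (α/100)·m·U·1000/V;  BU:GU = IBU/GP
U = 1.65·0.000125^(52/1000)·(1−e^(−0.04·87))/4.15 = 0.2415
IBU = (7.9/100)·54·0.2415·1000/20.3 = 50.7470
BU:GU = 50.7470/52

0.9759


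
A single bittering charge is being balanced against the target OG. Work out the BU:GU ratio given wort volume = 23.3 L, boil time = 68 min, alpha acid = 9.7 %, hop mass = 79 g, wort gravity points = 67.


U = 1.65·0.000125^(GP/1000)·(1−e^(−0.04t))/4.15;  IBU = (α/100)·m·U·1000/V;  BU:GU = IBU/GP
U = 1.65·0.000125^(67/1000)·(1−e^(−0.04·68))/4.15 = 0.2034
IBU = (9.7/100)·79·0.2034·1000/23.3 = 66.8924
BU:GU = 66.8924/67

0.9984


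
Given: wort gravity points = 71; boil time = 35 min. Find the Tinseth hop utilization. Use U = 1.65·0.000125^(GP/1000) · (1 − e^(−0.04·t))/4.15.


bigness = 1.65·0.000125^(71/1000) = 0.8717
boil_factor = (1 − e^(−0.04·35))/4.15 = 0.1815
U = 0.8717 · 0.1815

0.1583


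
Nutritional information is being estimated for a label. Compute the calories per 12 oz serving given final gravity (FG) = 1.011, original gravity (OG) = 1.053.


ABW = (OG−FG)·131.25·0.79/FG;  °P = 259 − 259/SG (for OG→OE and FG→AE);  RE = 0.1808·OE + 0.8192·AE;  Cal = (6.9·ABW + 4·(RE−0.1))·FG·3.55
ABW = (1.053 − 1.011)·131.25·0.79/1.011 = 4.3075
OE = 259 − 259/1.053 = 13.0361 °P
AE = 259 − 259/1.011 = 2.8180 °P
RE = 0.1808·13.0361 + 0.8192·2.8180 = 4.6654 °P
Cal = (6.9·4.3075 + 4·(4.6654−0.1))·1.011·3.55

172.2149 kcal


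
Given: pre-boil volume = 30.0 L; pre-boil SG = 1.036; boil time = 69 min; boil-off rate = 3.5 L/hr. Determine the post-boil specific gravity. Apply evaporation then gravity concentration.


V_post = V_pre − rate·(t/60);  SG_post = 1 + (SG_pre−1)·V_pre/V_post
V_post = 30.0 − 3.5·(69/60) = 25.9750
SG_post = 1 + (1.036 − 1)·30.0/25.9750

1.0416


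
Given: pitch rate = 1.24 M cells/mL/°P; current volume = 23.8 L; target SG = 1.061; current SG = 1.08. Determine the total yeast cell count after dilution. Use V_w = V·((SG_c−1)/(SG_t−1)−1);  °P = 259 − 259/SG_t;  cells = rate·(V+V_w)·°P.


V_w = 23.8·((1.08−1)/(1.061−1)−1) = 7.4131
V_final = 23.8 + 7.4131 = 31.2131
°P = 259 − 259/1.061 = 14.8907
cells = 1.24·31.2131·14.8907

576.3324 billion cells


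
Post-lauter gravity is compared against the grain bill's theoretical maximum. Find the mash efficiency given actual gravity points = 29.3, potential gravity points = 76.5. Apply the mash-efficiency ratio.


efficiency = actual / potential × 100
efficiency = 29.3 / 76.5 × 100

38.3007 %


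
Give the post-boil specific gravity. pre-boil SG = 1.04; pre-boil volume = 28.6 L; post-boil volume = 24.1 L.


SG_post = 1 + (SG_pre − 1)·V_pre/V_post
pts_pre = (1.04 − 1)·1000 = 40.0000
pts_post = 40.0000·28.6/24.1 = 47.4689
SG_post = 1 + 47.4689/1000

1.0475


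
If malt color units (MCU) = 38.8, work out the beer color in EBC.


SRM = 1.4922·MCU^0.6859;  EBC = SRM·1.97
SRM = 1.4922·38.8^0.6859 = 18.3488
EBC = 18.3488·1.97

36.1471 EBC


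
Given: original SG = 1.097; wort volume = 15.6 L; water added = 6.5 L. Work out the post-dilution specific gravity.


SG_new = 1 + (SG_old − 1)·V_old/(V_old + V_water)
pts = (1.097 − 1)·1000·15.6/(15.6 + 6.5) = 68.4706
SG_new = 1 + 68.4706/1000

1.0685


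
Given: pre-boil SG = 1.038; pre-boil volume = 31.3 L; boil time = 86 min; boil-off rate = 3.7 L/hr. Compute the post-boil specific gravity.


V_post = V_pre − rate·(t/60);  SG_post = 1 + (SG_pre−1)·V_pre/V_post
V_post = 31.3 − 3.7·(86/60) = 25.9967
SG_post = 1 + (1.038 − 1)·31.3/25.9967

1.0458


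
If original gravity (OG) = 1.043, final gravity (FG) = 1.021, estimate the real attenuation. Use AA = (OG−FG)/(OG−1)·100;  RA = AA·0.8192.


AA = (1.043 − 1.021)/(1.043 − 1)·100 = 51.1628
RA = 51.1628·0.8192

41.9126 %


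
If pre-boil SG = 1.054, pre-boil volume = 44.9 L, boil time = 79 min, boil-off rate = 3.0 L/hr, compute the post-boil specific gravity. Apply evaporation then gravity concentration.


V_post = V_pre − rate·(t/60);  SG_post = 1 + (SG_pre−1)·V_pre/V_post
V_post = 44.9 − 3.0·(79/60) = 40.9500
SG_post = 1 + (1.054 − 1)·44.9/40.9500

1.0592


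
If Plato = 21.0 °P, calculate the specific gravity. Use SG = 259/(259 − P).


SG = 259/(259 − 21.0)

1.0882


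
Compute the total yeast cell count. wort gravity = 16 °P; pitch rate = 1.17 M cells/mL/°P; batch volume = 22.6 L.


cells (billions) = rate · V_L · °P
cells = 1.17 · 22.6 · 16

423.0720 billion cells


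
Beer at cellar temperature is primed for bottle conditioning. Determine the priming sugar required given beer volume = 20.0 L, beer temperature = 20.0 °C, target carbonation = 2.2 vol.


residual = 14.695·(0.01821 + 0.09011·e^(−0.04·T));  sugar = (target − residual)·4.0·V
residual = 14.695·(0.01821 + 0.09011·e^(−0.04·20.0)) = 0.8626
sugar = (2.2 − 0.8626)·4.0·20.0

106.9934 g


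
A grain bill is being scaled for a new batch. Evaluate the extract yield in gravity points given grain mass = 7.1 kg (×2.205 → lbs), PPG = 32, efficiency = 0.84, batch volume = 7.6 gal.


points = lbs × PPG × eff / vol
lbs = 7.1 × 2.205 = 15.6555
points = 15.6555 × 32 × 0.84 / 7.6

55.3710 points


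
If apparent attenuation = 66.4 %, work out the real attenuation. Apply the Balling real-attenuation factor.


RA = AA · 0.8192
RA = 66.4 · 0.8192

54.3949 %


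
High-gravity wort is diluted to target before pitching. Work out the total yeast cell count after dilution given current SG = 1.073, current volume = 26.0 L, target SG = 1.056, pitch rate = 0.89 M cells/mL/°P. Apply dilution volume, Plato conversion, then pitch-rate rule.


V_w = V·((SG_c−1)/(SG_t−1)−1);  °P = 259 − 259/SG_t;  cells = rate·(V+V_w)·°P
V_w = 26.0·((1.073−1)/(1.056−1)−1) = 7.8929
V_final = 26.0 + 7.8929 = 33.8929
°P = 259 − 259/1.056 = 13.7348
cells = 0.89·33.8929·13.7348

414.3068 billion cells


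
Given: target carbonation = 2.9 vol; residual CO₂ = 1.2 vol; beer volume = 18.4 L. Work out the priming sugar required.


sugar = (target − residual)·4.0·V
sugar = (2.9 − 1.2)·4.0·18.4

125.1200 g


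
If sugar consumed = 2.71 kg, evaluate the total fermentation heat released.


Q = m_sugar · 590 kJ/kg
Q = 2.71 · 590

1598.9000 kJ


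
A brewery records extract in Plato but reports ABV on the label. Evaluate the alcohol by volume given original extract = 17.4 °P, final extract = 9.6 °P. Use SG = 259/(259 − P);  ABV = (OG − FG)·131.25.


OG = 259/(259 − 17.4) = 1.0720
FG = 259/(259 − 9.6) = 1.0385
ABV = (1.0720 − 1.0385)·131.25

4.4005 % ABV


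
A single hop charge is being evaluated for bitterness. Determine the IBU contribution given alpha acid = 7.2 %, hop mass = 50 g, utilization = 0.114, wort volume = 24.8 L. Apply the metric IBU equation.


IBU = (α/100)·mass·U·1000 / V
IBU = (7.2/100)·50·0.114·1000 / 24.8

16.5484 IBU


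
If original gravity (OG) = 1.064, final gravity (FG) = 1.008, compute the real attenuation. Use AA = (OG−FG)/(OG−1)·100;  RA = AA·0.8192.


AA = (1.064 − 1.008)/(1.064 − 1)·100 = 87.5000
RA = 87.5000·0.8192

71.6800 %


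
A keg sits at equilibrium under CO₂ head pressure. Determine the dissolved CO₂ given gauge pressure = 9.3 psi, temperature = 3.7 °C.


vols = (P + 14.695)·(0.01821 + 0.09011·e^(−0.04·T))
vols = (9.3 + 14.695)·(0.01821 + 0.09011·e^(−0.04·3.7))

2.3017 volumes


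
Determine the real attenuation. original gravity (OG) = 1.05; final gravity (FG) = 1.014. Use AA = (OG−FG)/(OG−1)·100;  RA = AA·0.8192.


AA = (1.05 − 1.014)/(1.05 − 1)·100 = 72.0000
RA = 72.0000·0.8192

58.9824 %


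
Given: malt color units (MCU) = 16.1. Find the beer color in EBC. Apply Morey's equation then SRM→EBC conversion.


SRM = 1.4922·MCU^0.6859;  EBC = SRM·1.97
SRM = 1.4922·16.1^0.6859 = 10.0367
EBC = 10.0367·1.97

19.7722 EBC


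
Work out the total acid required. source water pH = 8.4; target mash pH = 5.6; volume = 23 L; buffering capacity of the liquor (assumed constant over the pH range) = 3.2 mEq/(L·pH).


acid = buffering capacity · (pH_source − pH_target) · V
acid = 3.2 · (8.4 − 5.6) · 23

206.0800 mEq


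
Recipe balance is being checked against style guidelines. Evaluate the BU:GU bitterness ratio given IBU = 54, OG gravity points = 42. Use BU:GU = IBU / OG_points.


BU:GU = 54 / 42

1.2857


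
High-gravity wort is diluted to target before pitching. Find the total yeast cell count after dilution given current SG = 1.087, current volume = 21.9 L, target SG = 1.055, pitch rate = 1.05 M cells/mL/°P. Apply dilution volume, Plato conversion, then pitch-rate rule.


V_w = V·((SG_c−1)/(SG_t−1)−1);  °P = 259 − 259/SG_t;  cells = rate·(V+V_w)·°P
V_w = 21.9·((1.087−1)/(1.055−1)−1) = 12.7418
V_final = 21.9 + 12.7418 = 34.6418
°P = 259 − 259/1.055 = 13.5024
cells = 1.05·34.6418·13.5024

491.1340 billion cells


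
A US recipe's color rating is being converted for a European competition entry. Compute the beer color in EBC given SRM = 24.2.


EBC = SRM · 1.97
EBC = 24.2 · 1.97

47.6740 EBC


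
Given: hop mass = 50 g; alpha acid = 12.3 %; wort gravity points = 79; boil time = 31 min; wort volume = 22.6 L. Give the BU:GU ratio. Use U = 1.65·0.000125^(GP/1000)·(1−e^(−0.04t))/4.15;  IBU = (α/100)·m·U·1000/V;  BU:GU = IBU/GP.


U = 1.65·0.000125^(79/1000)·(1−e^(−0.04·31))/4.15 = 0.1389
IBU = (12.3/100)·50·0.1389·1000/22.6 = 37.8001
BU:GU = 37.8001/79

0.4785


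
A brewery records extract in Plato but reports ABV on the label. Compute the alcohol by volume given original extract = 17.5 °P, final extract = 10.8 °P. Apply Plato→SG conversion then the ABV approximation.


SG = 259/(259 − P);  ABV = (OG − FG)·131.25
OG = 259/(259 − 17.5) = 1.0725
FG = 259/(259 − 10.8) = 1.0435
ABV = (1.0725 − 1.0435)·131.25

3.7997 % ABV


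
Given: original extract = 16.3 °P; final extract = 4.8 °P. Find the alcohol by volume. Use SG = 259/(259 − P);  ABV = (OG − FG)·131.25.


OG = 259/(259 − 16.3) = 1.0672
FG = 259/(259 − 4.8) = 1.0189
ABV = (1.0672 − 1.0189)·131.25

6.3365 % ABV


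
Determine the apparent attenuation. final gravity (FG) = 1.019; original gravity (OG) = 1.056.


AA = (OG − FG)/(OG − 1) · 100
AA = (1.056 − 1.019)/(1.056 − 1) · 100

66.0714 %


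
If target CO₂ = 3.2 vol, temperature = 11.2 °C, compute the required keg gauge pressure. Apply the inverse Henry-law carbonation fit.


psi = vols/(0.01821 + 0.09011·e^(−0.04·T)) − 14.695
psi = 3.2/(0.01821 + 0.09011·e^(−0.04·11.2)) − 14.695

27.5316 psi


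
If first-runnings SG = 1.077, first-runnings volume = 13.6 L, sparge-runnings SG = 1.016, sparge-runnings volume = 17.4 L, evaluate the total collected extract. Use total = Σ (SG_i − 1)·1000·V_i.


first = (1.077 − 1)·1000·13.6 = 1047.2000
sparge = (1.016 − 1)·1000·17.4 = 278.4000
total = 1047.2000 + 278.4000

1325.6000 gravity·L


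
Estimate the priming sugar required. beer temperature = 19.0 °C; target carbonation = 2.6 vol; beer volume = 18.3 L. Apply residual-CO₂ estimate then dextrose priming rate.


residual = 14.695·(0.01821 + 0.09011·e^(−0.04·T));  sugar = (target − residual)·4.0·V
residual = 14.695·(0.01821 + 0.09011·e^(−0.04·19.0)) = 0.8869
sugar = (2.6 − 0.8869)·4.0·18.3

125.4015 g


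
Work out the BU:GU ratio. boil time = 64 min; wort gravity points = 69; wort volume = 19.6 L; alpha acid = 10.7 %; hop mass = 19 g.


U = 1.65·0.000125^(GP/1000)·(1−e^(−0.04t))/4.15;  IBU = (α/100)·m·U·1000/V;  BU:GU = IBU/GP
U = 1.65·0.000125^(69/1000)·(1−e^(−0.04·64))/4.15 = 0.1973
IBU = (10.7/100)·19·0.1973·1000/19.6 = 20.4674
BU:GU = 20.4674/69

0.2966


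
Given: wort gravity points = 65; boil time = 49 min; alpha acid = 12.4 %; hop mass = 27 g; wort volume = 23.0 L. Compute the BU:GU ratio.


U = 1.65·0.000125^(GP/1000)·(1−e^(−0.04t))/4.15;  IBU = (α/100)·m·U·1000/V;  BU:GU = IBU/GP
U = 1.65·0.000125^(65/1000)·(1−e^(−0.04·49))/4.15 = 0.1905
IBU = (12.4/100)·27·0.1905·1000/23.0 = 27.7241
BU:GU = 27.7241/65

0.4265


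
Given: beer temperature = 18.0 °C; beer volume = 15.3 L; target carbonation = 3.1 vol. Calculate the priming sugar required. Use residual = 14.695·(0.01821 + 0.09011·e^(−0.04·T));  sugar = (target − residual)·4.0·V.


residual = 14.695·(0.01821 + 0.09011·e^(−0.04·18.0)) = 0.9121
sugar = (3.1 − 0.9121)·4.0·15.3

133.8972 g


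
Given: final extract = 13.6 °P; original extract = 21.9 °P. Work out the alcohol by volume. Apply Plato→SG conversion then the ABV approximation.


SG = 259/(259 − P);  ABV = (OG − FG)·131.25
OG = 259/(259 − 21.9) = 1.0924
FG = 259/(259 − 13.6) = 1.0554
ABV = (1.0924 − 1.0554)·131.25

4.8492 % ABV


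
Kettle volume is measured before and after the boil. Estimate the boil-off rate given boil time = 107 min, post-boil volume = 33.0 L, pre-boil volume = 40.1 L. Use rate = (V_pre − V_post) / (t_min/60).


rate = (40.1 − 33.0) / (107/60)

3.9813 L/hr


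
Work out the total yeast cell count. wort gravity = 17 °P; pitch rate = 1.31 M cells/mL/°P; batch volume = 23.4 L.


cells (billions) = rate · V_L · °P
cells = 1.31 · 23.4 · 17

521.1180 billion cells


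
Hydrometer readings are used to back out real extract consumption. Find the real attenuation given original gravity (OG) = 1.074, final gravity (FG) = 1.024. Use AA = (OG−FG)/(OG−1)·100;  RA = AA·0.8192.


AA = (1.074 − 1.024)/(1.074 − 1)·100 = 67.5676
RA = 67.5676·0.8192

55.3514 %


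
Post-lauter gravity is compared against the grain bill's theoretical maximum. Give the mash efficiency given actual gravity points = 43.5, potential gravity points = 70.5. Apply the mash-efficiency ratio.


efficiency = actual / potential × 100
efficiency = 43.5 / 70.5 × 100

61.7021 %


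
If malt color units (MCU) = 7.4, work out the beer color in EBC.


SRM = 1.4922·MCU^0.6859;  EBC = SRM·1.97
SRM = 1.4922·7.4^0.6859 = 5.8889
EBC = 5.8889·1.97

11.6011 EBC


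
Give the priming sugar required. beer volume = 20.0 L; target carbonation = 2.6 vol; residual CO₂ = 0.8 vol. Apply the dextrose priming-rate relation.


sugar = (target − residual)·4.0·V
sugar = (2.6 − 0.8)·4.0·20.0

144.0000 g


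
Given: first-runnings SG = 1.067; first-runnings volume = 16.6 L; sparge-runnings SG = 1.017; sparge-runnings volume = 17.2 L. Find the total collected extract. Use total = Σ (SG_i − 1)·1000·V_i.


first = (1.067 − 1)·1000·16.6 = 1112.2000
sparge = (1.017 − 1)·1000·17.2 = 292.4000
total = 1112.2000 + 292.4000

1404.6000 gravity·L


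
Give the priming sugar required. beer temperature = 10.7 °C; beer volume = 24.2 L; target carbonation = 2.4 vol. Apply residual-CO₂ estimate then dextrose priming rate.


residual = 14.695·(0.01821 + 0.09011·e^(−0.04·T));  sugar = (target − residual)·4.0·V
residual = 14.695·(0.01821 + 0.09011·e^(−0.04·10.7)) = 1.1307
sugar = (2.4 − 1.1307)·4.0·24.2

122.8680 g


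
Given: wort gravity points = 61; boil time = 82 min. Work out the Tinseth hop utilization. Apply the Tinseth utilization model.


U = 1.65·0.000125^(GP/1000) · (1 − e^(−0.04·t))/4.15
bigness = 1.65·0.000125^(61/1000) = 0.9537
boil_factor = (1 − e^(−0.04·82))/4.15 = 0.2319
U = 0.9537 · 0.2319

0.2212


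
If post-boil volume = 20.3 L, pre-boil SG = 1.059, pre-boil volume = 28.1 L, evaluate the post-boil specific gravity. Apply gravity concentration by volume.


SG_post = 1 + (SG_pre − 1)·V_pre/V_post
pts_pre = (1.059 − 1)·1000 = 59.0000
pts_post = 59.0000·28.1/20.3 = 81.6700
SG_post = 1 + 81.6700/1000

1.0817


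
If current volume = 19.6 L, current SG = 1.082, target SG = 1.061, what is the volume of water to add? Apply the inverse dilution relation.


V_water = V·((SG_curr − 1)/(SG_target − 1) − 1)
V_water = 19.6·((1.082 − 1)/(1.061 − 1) − 1)

6.7475 L


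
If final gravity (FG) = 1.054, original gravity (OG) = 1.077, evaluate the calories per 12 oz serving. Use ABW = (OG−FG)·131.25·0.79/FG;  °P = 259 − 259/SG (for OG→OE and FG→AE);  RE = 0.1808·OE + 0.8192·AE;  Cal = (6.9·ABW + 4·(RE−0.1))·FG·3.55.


ABW = (1.077 − 1.054)·131.25·0.79/1.054 = 2.2626
OE = 259 − 259/1.077 = 18.5172 °P
AE = 259 − 259/1.054 = 13.2694 °P
RE = 0.1808·18.5172 + 0.8192·13.2694 = 14.2182 °P
Cal = (6.9·2.2626 + 4·(14.2182−0.1))·1.054·3.55

269.7208 kcal


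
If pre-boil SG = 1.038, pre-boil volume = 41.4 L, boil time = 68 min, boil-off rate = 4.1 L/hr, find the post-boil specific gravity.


V_post = V_pre − rate·(t/60);  SG_post = 1 + (SG_pre−1)·V_pre/V_post
V_post = 41.4 − 4.1·(68/60) = 36.7533
SG_post = 1 + (1.038 − 1)·41.4/36.7533

1.0428


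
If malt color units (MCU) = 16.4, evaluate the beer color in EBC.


SRM = 1.4922·MCU^0.6859;  EBC = SRM·1.97
SRM = 1.4922·16.4^0.6859 = 10.1646
EBC = 10.1646·1.97

20.0242 EBC


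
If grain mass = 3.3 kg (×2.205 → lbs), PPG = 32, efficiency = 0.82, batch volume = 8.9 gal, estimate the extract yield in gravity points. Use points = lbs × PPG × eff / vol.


lbs = 3.3 × 2.205 = 7.2765
points = 7.2765 × 32 × 0.82 / 8.9

21.4534 points


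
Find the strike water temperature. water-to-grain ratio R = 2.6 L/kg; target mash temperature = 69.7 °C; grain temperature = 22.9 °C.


T_strike = (0.41/R)·(T_mash − T_grain) + T_mash
T_strike = (0.41/2.6)·(69.7 − 22.9) + 69.7

77.0800 °C


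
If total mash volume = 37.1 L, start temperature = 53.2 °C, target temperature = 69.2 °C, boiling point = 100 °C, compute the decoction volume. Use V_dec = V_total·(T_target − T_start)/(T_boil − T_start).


V_dec = 37.1·(69.2 − 53.2)/(100 − 53.2)

12.6838 L


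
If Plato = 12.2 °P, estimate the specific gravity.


SG = 259/(259 − P)
SG = 259/(259 − 12.2)

1.0494


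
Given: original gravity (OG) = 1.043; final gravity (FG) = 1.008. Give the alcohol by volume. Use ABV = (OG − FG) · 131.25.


ABV = (1.043 − 1.008) · 131.25

4.5937 % ABV


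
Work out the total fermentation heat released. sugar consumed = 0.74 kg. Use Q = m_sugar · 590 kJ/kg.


Q = 0.74 · 590

436.6000 kJ


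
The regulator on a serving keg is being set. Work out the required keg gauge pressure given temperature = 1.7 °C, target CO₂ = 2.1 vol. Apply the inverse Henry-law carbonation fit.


psi = vols/(0.01821 + 0.09011·e^(−0.04·T)) − 14.695
psi = 2.1/(0.01821 + 0.09011·e^(−0.04·1.7)) − 14.695

5.8136 psi


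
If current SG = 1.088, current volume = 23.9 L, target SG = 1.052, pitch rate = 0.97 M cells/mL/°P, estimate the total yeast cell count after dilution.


V_w = V·((SG_c−1)/(SG_t−1)−1);  °P = 259 − 259/SG_t;  cells = rate·(V+V_w)·°P
V_w = 23.9·((1.088−1)/(1.052−1)−1) = 16.5462
V_final = 23.9 + 16.5462 = 40.4462
°P = 259 − 259/1.052 = 12.8023
cells = 0.97·40.4462·12.8023

502.2690 billion cells


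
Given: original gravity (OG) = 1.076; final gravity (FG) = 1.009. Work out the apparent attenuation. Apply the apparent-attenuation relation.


AA = (OG − FG)/(OG − 1) · 100
AA = (1.076 − 1.009)/(1.076 − 1) · 100

88.1579 %


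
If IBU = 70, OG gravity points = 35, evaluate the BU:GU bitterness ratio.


BU:GU = IBU / OG_points
BU:GU = 70 / 35

2.0000


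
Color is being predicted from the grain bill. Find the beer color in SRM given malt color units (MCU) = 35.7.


SRM = 1.4922 · MCU^0.6859
SRM = 1.4922 · 35.7^0.6859

17.3301 SRM


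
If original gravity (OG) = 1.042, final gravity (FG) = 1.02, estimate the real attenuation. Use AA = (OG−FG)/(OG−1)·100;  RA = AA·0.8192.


AA = (1.042 − 1.02)/(1.042 − 1)·100 = 52.3810
RA = 52.3810·0.8192

42.9105 %


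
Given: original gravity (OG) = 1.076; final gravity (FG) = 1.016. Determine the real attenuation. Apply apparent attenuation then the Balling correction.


AA = (OG−FG)/(OG−1)·100;  RA = AA·0.8192
AA = (1.076 − 1.016)/(1.076 − 1)·100 = 78.9474
RA = 78.9474·0.8192

64.6737 %


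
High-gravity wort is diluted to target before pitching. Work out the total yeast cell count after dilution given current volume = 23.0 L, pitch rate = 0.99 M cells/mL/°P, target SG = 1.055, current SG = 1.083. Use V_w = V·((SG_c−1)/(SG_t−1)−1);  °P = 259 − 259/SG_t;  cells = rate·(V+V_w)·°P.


V_w = 23.0·((1.083−1)/(1.055−1)−1) = 11.7091
V_final = 23.0 + 11.7091 = 34.7091
°P = 259 − 259/1.055 = 13.5024
cells = 0.99·34.7091·13.5024

463.9684 billion cells


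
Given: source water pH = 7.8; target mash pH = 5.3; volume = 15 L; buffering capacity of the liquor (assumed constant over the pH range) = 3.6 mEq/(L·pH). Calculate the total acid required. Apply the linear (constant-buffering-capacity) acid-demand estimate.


acid = buffering capacity · (pH_source − pH_target) · V
acid = 3.6 · (7.8 − 5.3) · 15

135.0000 mEq


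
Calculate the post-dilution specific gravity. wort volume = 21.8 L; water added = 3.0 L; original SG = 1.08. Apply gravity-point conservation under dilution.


SG_new = 1 + (SG_old − 1)·V_old/(V_old + V_water)
pts = (1.08 − 1)·1000·21.8/(21.8 + 3.0) = 70.3226
SG_new = 1 + 70.3226/1000

1.0703


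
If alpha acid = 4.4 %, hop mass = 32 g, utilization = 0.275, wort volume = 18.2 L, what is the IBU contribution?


IBU = (α/100)·mass·U·1000 / V
IBU = (4.4/100)·32·0.275·1000 / 18.2

21.2747 IBU


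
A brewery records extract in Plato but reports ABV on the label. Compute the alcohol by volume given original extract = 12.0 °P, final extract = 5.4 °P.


SG = 259/(259 − P);  ABV = (OG − FG)·131.25
OG = 259/(259 − 12.0) = 1.0486
FG = 259/(259 − 5.4) = 1.0213
ABV = (1.0486 − 1.0213)·131.25

3.5818 % ABV


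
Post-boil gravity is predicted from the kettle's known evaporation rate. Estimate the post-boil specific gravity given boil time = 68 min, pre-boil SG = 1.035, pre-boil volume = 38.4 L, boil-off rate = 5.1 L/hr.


V_post = V_pre − rate·(t/60);  SG_post = 1 + (SG_pre−1)·V_pre/V_post
V_post = 38.4 − 5.1·(68/60) = 32.6200
SG_post = 1 + (1.035 − 1)·38.4/32.6200

1.0412
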